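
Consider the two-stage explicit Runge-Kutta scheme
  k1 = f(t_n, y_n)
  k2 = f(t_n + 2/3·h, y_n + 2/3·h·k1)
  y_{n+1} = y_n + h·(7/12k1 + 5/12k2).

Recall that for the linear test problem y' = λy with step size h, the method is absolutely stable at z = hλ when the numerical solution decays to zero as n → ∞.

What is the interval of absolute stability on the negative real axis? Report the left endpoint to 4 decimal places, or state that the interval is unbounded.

With y'=λy (z=hλ):
  k1=λy_n ⇒ h·k1=z·y_n;  k2=λ(1+2/3z)y_n ⇒ h·k2=z(1+2/3z)y_n
  y_{n+1}/y_n = 1 + 7/12z + 5/12z(1+2/3z) = 1 + z + 5/18z²
  R(z) = 1 + z + 5/18z².

Solve |R(x)|<1 on ℝ⁻.
x=-1.15: |R|=0.2174
R=1: x+5/18x²=0 ⇒ x=−18/5=-3.6000; min R=1−1/(4·5/18)=0.1000>−1
Confirm numerically:
  x=-3.439: |R|=0.84620 <1
  x=-2.731: |R|=0.34077 <1
  x=-1.587: |R|=0.11260 <1
  x=-4.039: |R|=1.49253 >1
  x=-3.949: |R|=1.38283 >1
Interval (-3.6000, 0).

z∈(-3.6000,0).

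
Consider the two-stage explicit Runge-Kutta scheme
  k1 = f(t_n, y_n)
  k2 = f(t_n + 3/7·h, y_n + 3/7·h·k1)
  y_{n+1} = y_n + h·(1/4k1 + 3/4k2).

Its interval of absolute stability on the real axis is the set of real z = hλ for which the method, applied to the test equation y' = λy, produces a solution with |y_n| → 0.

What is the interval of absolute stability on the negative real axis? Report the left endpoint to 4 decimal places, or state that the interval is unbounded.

On y'=λy, z=hλ:
  k1=λy_n ⇒ h·k1=z·y_n;  k2=λ(1+3/7z)y_n ⇒ h·k2=z(1+3/7z)y_n
  y_{n+1}/y_n = 1 + 1/4z + 3/4z(1+3/7z) = 1 + z + 9/28z²
  so R(z) = 1 + z + 9/28z².

Find x<0 with |R(x)|<1.
x=-1.42: |R|=0.2281
R=1: x+9/28x²=0 ⇒ x=−28/9=-3.1111; min R=1−1/(4·9/28)=0.2222>−1
Confirm numerically:
  x=-2.239: |R|=0.37236 <1
  x=-2.238: |R|=0.37192 <1
  x=-1.987: |R|=0.28205 <1
  x=-3.559: |R|=1.51237 >1
  x=-3.306: |R|=1.20710 >1
  x=-3.196: |R|=1.08721 >1
Stable set (-3.1111, 0).

z∈(-3.1111,0).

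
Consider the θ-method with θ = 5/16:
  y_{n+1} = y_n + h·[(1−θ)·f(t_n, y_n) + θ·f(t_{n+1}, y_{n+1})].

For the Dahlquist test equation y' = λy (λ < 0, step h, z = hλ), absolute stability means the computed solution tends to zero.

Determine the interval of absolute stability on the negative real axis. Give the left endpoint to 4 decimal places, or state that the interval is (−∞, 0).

With y'=λy (z=hλ):
  y_{n+1} = y_n + z·[11/16·y_n + 5/16·y_{n+1}] ⇒ (1 − 5/16z)y_{n+1} = (1 + 11/16z)y_n
  ⇒ R(z) = (1 + 11/16z)/(1 − 5/16z).

Find x<0 with |R(x)|<1.
x=-1.54: |R|=0.0397
R=−1: 1+11/16x = −1+5/16x ⇒ -3/8x=2 ⇒ x=2/(-3/8)=-5.3333
Confirm numerically:
  x=-5.287: |R|=0.99345 <1
  x=-4.065: |R|=0.79050 <1
  x=-2.964: |R|=0.53874 <1
  x=-5.912: |R|=1.07621 >1
  x=-5.781: |R|=1.05982 >1
Stable set (-5.3333, 0).

z∈(-5.3333,0).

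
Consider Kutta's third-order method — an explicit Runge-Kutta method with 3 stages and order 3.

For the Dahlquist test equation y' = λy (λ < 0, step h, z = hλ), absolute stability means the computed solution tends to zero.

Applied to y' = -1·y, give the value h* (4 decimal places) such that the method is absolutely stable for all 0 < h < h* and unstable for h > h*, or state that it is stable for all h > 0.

Set f=λy, z=hλ:
  order 3, 3-stage ⇒ R(z)=1+z+z^2/2+z^3/6
  (e.g. R(-1.77)=-0.12776, |R|=0.12776)

Solve |R(x)|<1 on ℝ⁻.
x=-1.77: |R|=0.1278
|R(-2.16)|=0.5068 |R(-2.01)|=0.3434 |R(-0.96)|=0.3533
Bisect:
  x_lo=-3.2700 |R|=2.7511  x_hi=-0.2926 |R|=0.7460
  mid=-1.78130 |R|=0.13681 →hi
  mid=-2.52564 |R|=1.02133 →lo
  mid=-2.15347 |R|=0.49918 →hi
  mid=-2.33955 |R|=0.73706 →hi
  mid=-2.43260 |R|=0.87299 →hi
  mid=-2.47912 |R|=0.94556 →hi
  mid=-2.50238 |R|=0.98304 →hi
  mid=-2.51401 |R|=1.00208 →lo
  ...
  [-2.51292,-2.51274] ⇒ x*=-2.5127
So |R|<1 on (-2.5127, 0).

(-2.5127,0); λ=-1 ⇒ h* = 2.5127.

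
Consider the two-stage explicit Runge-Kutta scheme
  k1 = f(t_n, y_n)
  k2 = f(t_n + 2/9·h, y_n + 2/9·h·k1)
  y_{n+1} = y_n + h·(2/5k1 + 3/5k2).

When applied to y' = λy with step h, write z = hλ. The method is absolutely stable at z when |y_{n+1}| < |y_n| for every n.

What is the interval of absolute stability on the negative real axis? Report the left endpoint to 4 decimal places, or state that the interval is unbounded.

(-7.5000, 0).

On y'=λy, z=hλ:
  k1=λy_n ⇒ h·k1=z·y_n;  k2=λ(1+2/9z)y_n ⇒ h·k2=z(1+2/9z)y_n
  y_{n+1}/y_n = 1 + 2/5z + 3/5z(1+2/9z) = 1 + z + 2/15z²
  ⇒ R(z) = 1 + z + 2/15z².

Need |R(x)|<1, x<0.
x=-1.25: |R|=0.0417
R=1: x+2/15x²=0 ⇒ x=−15/2=-7.5000; min R=1−1/(4·2/15)=-0.8750>−1
Confirm numerically:
  x=-7.157: |R|=0.67269 <1
  x=-7.026: |R|=0.55596 <1
  x=-5.311: |R|=0.55010 <1
  x=-4.059: |R|=0.86227 <1
  x=-8.032: |R|=1.56974 >1
  x=-7.653: |R|=1.15612 >1
So |R|<1 on (-7.5000, 0).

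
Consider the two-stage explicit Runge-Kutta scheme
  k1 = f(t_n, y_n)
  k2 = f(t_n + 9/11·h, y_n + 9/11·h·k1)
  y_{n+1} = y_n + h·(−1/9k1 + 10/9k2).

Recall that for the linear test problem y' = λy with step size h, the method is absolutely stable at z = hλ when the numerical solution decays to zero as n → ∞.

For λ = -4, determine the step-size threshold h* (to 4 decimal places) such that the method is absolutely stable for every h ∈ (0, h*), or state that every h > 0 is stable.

Test eqn y'=λy, z=hλ:
  k1=λy_n ⇒ h·k1=z·y_n;  k2=λ(1+9/11z)y_n ⇒ h·k2=z(1+9/11z)y_n
  y_{n+1}/y_n = 1 − 1/9z + 10/9z(1+9/11z) = 1 + z + 10/11z²
  so R(z) = 1 + z + 10/11z².

Need |R(x)|<1, x<0.
x=-1.63: |R|=1.7854
R=1: x+10/11x²=0 ⇒ x=−11/10=-1.1000; min R=1−1/(4·10/11)=0.7250>−1
Confirm numerically:
  x=-0.977: |R|=0.89075 <1
  x=-0.948: |R|=0.86900 <1
  x=-0.559: |R|=0.72507 <1
  x=-1.533: |R|=1.60344 >1
  x=-1.461: |R|=1.47947 >1
  x=-1.159: |R|=1.06216 >1
Interval (-1.1000, 0).

(-1.1000,0); λ=-4 ⇒ h* = (11/10)/4 = 0.2750.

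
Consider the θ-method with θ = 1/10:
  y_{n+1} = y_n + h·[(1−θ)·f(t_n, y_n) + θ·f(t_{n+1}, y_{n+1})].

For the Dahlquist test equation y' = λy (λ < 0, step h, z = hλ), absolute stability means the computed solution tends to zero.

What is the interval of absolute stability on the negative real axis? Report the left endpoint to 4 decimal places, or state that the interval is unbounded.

(-2.5000, 0).

With y'=λy (z=hλ):
  y_{n+1} = y_n + z·[9/10·y_n + 1/10·y_{n+1}] ⇒ (1 − 1/10z)y_{n+1} = (1 + 9/10z)y_n
  R(z) = (1 + 9/10z)/(1 − 1/10z).

Find x<0 with |R(x)|<1.
x=-1.68: |R|=0.4384
R=−1: 1+9/10x = −1+1/10x ⇒ -4/5x=2 ⇒ x=2/(-4/5)=-2.5000
Confirm numerically:
  x=-2.306: |R|=0.87388 <1
  x=-2.022: |R|=0.68192 <1
  x=-1.564: |R|=0.35247 <1
  x=-2.842: |R|=1.21305 >1
  x=-2.524: |R|=1.01533 >1
Interval (-2.5000, 0).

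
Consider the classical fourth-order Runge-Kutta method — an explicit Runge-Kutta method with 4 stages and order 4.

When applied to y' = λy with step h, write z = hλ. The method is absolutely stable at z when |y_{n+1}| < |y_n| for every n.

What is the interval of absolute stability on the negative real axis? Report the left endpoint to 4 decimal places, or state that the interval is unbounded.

(-2.7853, 0).

Set f=λy, z=hλ:
  order 4, 4-stage ⇒ R(z)=1+z+z^2/2+z^3/6+z^4/24
  (e.g. R(-0.5)=0.60677, |R|=0.60677)

Boundary: |R(x)|=1, x<0.
x=-0.5: |R|=0.6068
|R(-2.9)|=1.1872 |R(-0.79)|=0.4561 |R(-0.69)|=0.5027
Bisect:
  x_lo=-3.4343 |R|=2.5081  x_hi=-0.2148 |R|=0.8067
  mid=-1.82455 |R|=0.28938 →hi
  mid=-2.62942 |R|=0.78932 →hi
  mid=-3.03186 |R|=1.43999 →lo
  mid=-2.83064 |R|=1.07054 →lo
  mid=-2.73003 |R|=0.91983 →hi
  mid=-2.78033 |R|=0.99255 →hi
  mid=-2.80549 |R|=1.03087 →lo
  ...
  [-2.78544,-2.78525] ⇒ x*=-2.7853
Interval (-2.7853, 0).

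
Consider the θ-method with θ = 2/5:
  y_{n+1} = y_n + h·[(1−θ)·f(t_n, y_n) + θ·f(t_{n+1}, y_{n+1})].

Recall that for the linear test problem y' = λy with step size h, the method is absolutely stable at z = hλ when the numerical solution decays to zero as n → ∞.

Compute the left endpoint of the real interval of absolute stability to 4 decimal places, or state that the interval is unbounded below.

Test eqn y'=λy, z=hλ:
  y_{n+1} = y_n + z·[3/5·y_n + 2/5·y_{n+1}] ⇒ (1 − 2/5z)y_{n+1} = (1 + 3/5z)y_n
  Hence R(z) = (1 + 3/5z)/(1 − 2/5z).

Boundary: |R(x)|=1, x<0.
x=-1.69: |R|=0.0084
R=−1: 1+3/5x = −1+2/5x ⇒ -1/5x=2 ⇒ x=2/(-1/5)=-10.0000
Confirm numerically:
  x=-7.537: |R|=0.87730 <1
  x=-6.650: |R|=0.81694 <1
  x=-5.674: |R|=0.73538 <1
  x=-5.104: |R|=0.67806 <1
  x=-10.580: |R|=1.02217 >1
  x=-10.255: |R|=1.01000 >1
  x=-10.248: |R|=1.00973 >1
So |R|<1 on (-10.0000, 0).

left endpoint -10.0000.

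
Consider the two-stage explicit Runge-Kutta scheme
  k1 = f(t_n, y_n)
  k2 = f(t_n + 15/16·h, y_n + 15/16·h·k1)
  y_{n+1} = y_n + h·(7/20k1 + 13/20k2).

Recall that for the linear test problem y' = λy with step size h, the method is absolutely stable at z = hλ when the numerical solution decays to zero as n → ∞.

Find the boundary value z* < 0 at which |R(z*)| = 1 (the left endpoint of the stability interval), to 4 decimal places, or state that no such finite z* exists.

With y'=λy (z=hλ):
  k1=λy_n ⇒ h·k1=z·y_n;  k2=λ(1+15/16z)y_n ⇒ h·k2=z(1+15/16z)y_n
  y_{n+1}/y_n = 1 + 7/20z + 13/20z(1+15/16z) = 1 + z + 39/64z²
  R(z) = 1 + z + 39/64z².

Need |R(x)|<1, x<0.
x=-0.49: |R|=0.6563
R=1: x+39/64x²=0 ⇒ x=−64/39=-1.6410; min R=1−1/(4·39/64)=0.5897>−1
Confirm numerically:
  x=-1.570: |R|=0.93205 <1
  x=-1.398: |R|=0.79296 <1
  x=-1.299: |R|=0.72926 <1
  x=-0.678: |R|=0.60212 <1
  x=-2.188: |R|=1.72929 >1
  x=-2.067: |R|=1.53655 >1
Stable set (-1.6410, 0).

left endpoint -1.6410.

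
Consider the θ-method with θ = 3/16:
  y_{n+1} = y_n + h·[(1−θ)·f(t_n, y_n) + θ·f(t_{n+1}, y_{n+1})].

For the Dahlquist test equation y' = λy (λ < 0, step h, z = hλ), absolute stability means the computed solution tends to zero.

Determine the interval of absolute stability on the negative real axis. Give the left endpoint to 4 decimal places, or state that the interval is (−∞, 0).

(-3.2000, 0).

With y'=λy (z=hλ):
  y_{n+1} = y_n + z·[13/16·y_n + 3/16·y_{n+1}] ⇒ (1 − 3/16z)y_{n+1} = (1 + 13/16z)y_n
  ⇒ R(z) = (1 + 13/16z)/(1 − 3/16z).

Need |R(x)|<1, x<0.
x=-0.56: |R|=0.4932
R=−1: 1+13/16x = −1+3/16x ⇒ -5/8x=2 ⇒ x=2/(-5/8)=-3.2000
Confirm numerically:
  x=-3.123: |R|=0.96965 <1
  x=-1.677: |R|=0.27583 <1
  x=-1.676: |R|=0.27525 <1
  x=-3.705: |R|=1.18624 >1
  x=-3.512: |R|=1.11758 >1
  x=-3.240: |R|=1.01555 >1
So |R|<1 on (-3.2000, 0).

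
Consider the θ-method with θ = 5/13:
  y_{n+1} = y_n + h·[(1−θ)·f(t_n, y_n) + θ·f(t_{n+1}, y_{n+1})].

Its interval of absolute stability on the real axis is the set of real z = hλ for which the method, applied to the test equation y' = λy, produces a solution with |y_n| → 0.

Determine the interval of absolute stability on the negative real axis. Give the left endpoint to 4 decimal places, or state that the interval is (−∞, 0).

Test eqn y'=λy, z=hλ:
  y_{n+1} = y_n + z·[8/13·y_n + 5/13·y_{n+1}] ⇒ (1 − 5/13z)y_{n+1} = (1 + 8/13z)y_n
  R(z) = (1 + 8/13z)/(1 − 5/13z).

Find x<0 with |R(x)|<1.
x=-1.54: |R|=0.0329
R=−1: 1+8/13x = −1+5/13x ⇒ -3/13x=2 ⇒ x=2/(-3/13)=-8.6667
Confirm numerically:
  x=-7.877: |R|=0.95478 <1
  x=-7.221: |R|=0.91168 <1
  x=-4.005: |R|=0.57653 <1
  x=-9.153: |R|=1.02483 >1
  x=-8.902: |R|=1.01228 >1
  x=-8.890: |R|=1.01166 >1
Stable set (-8.6667, 0).

z∈(-8.6667,0).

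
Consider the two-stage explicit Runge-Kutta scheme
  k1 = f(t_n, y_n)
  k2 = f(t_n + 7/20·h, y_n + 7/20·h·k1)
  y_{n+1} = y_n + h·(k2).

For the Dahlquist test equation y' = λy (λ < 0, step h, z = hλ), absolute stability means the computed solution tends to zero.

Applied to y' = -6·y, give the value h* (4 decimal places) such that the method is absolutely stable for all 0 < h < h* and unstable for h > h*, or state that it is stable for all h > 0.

(-2.8571,0); λ=-6 ⇒ h* = (20/7)/6 = 0.4762.

Set f=λy, z=hλ:
  k1=λy_n ⇒ h·k1=z·y_n;  k2=λ(1+7/20z)y_n ⇒ h·k2=z(1+7/20z)y_n
  y_{n+1}/y_n = 1 + z(1+7/20z) = 1 + z + 7/20z²
  Hence R(z) = 1 + z + 7/20z².

Find x<0 with |R(x)|<1.
x=-0.37: |R|=0.6779
R=1: x+7/20x²=0 ⇒ x=−20/7=-2.8571; min R=1−1/(4·7/20)=0.2857>−1
Confirm numerically:
  x=-2.343: |R|=0.57838 <1
  x=-2.256: |R|=0.52534 <1
  x=-2.241: |R|=0.51673 <1
  x=-1.855: |R|=0.34936 <1
  x=-3.127: |R|=1.29535 >1
  x=-2.938: |R|=1.08315 >1
  x=-2.888: |R|=1.03119 >1
Stable set (-2.8571, 0).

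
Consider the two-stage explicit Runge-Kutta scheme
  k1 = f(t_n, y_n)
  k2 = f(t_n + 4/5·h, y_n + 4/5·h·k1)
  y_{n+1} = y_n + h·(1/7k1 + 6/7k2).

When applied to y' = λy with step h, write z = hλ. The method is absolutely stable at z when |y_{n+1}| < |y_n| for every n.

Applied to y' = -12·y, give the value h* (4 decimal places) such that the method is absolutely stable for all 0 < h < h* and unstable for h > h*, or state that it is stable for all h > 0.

(-1.4583,0); λ=-12 ⇒ h* = (35/24)/12 = 0.1215.

With y'=λy (z=hλ):
  k1=λy_n ⇒ h·k1=z·y_n;  k2=λ(1+4/5z)y_n ⇒ h·k2=z(1+4/5z)y_n
  y_{n+1}/y_n = 1 + 1/7z + 6/7z(1+4/5z) = 1 + z + 24/35z²
  R(z) = 1 + z + 24/35z².

Find x<0 with |R(x)|<1.
x=-0.86: |R|=0.6472
R=1: x+24/35x²=0 ⇒ x=−35/24=-1.4583; min R=1−1/(4·24/35)=0.6354>−1
Confirm numerically:
  x=-1.128: |R|=0.74449 <1
  x=-1.052: |R|=0.70688 <1
  x=-0.936: |R|=0.66475 <1
  x=-0.612: |R|=0.64483 <1
  x=-1.627: |R|=1.18817 >1
  x=-1.551: |R|=1.09855 >1
So |R|<1 on (-1.4583, 0).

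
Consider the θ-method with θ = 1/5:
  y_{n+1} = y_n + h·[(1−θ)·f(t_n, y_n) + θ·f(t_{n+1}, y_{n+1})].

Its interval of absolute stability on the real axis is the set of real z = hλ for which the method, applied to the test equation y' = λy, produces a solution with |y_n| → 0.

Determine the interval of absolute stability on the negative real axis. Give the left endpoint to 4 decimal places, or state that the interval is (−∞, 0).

Test eqn y'=λy, z=hλ:
  y_{n+1} = y_n + z·[4/5·y_n + 1/5·y_{n+1}] ⇒ (1 − 1/5z)y_{n+1} = (1 + 4/5z)y_n
  R(z) = (1 + 4/5z)/(1 − 1/5z).

Solve |R(x)|<1 on ℝ⁻.
x=-0.43: |R|=0.6041
R=−1: 1+4/5x = −1+1/5x ⇒ -3/5x=2 ⇒ x=2/(-3/5)=-3.3333
Confirm numerically:
  x=-2.772: |R|=0.78332 <1
  x=-2.753: |R|=0.77544 <1
  x=-2.411: |R|=0.62664 <1
  x=-3.906: |R|=1.19290 >1
  x=-3.859: |R|=1.17801 >1
Interval (-3.3333, 0).

z∈(-3.3333,0).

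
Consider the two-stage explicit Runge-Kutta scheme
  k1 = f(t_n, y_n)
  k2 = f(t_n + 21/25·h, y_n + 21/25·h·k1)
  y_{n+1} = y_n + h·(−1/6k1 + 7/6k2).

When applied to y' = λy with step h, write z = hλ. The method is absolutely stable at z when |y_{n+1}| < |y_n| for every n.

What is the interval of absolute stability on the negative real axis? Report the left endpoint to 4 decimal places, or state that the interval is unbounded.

Set f=λy, z=hλ:
  k1=λy_n ⇒ h·k1=z·y_n;  k2=λ(1+21/25z)y_n ⇒ h·k2=z(1+21/25z)y_n
  y_{n+1}/y_n = 1 − 1/6z + 7/6z(1+21/25z) = 1 + z + 49/50z²
  Hence R(z) = 1 + z + 49/50z².

Solve |R(x)|<1 on ℝ⁻.
x=-0.56: |R|=0.7473
R=1: x+49/50x²=0 ⇒ x=−50/49=-1.0204; min R=1−1/(4·49/50)=0.7449>−1
Confirm numerically:
  x=-0.981: |R|=0.96211 <1
  x=-0.959: |R|=0.94229 <1
  x=-0.688: |R|=0.77588 <1
  x=-1.457: |R|=1.62339 >1
  x=-1.352: |R|=1.43935 >1
  x=-1.335: |R|=1.41158 >1
Interval (-1.0204, 0).

(-1.0204, 0).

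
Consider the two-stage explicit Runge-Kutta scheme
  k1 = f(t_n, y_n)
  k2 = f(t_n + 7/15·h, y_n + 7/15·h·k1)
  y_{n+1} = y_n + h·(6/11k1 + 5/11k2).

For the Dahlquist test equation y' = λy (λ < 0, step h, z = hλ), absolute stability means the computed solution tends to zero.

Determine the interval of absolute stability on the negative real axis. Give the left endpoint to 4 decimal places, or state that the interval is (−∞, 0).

Set f=λy, z=hλ:
  k1=λy_n ⇒ h·k1=z·y_n;  k2=λ(1+7/15z)y_n ⇒ h·k2=z(1+7/15z)y_n
  y_{n+1}/y_n = 1 + 6/11z + 5/11z(1+7/15z) = 1 + z + 7/33z²
  Hence R(z) = 1 + z + 7/33z².

Boundary: |R(x)|=1, x<0.
x=-1.56: |R|=0.0438
R=1: x+7/33x²=0 ⇒ x=−33/7=-4.7143; min R=1−1/(4·7/33)=-0.1786>−1
Confirm numerically:
  x=-4.677: |R|=0.96301 <1
  x=-4.538: |R|=0.83031 <1
  x=-3.597: |R|=0.14751 <1
  x=-3.158: |R|=0.04252 <1
  x=-5.274: |R|=1.62617 >1
  x=-5.238: |R|=1.58189 >1
  x=-5.006: |R|=1.30977 >1
So |R|<1 on (-4.7143, 0).

(-4.7143, 0).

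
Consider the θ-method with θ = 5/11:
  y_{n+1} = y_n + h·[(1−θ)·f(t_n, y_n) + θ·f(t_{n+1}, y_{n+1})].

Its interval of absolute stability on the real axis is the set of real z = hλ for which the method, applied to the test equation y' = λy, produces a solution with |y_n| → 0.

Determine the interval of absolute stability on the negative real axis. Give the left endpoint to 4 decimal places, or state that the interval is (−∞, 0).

On y'=λy, z=hλ:
  y_{n+1} = y_n + z·[6/11·y_n + 5/11·y_{n+1}] ⇒ (1 − 5/11z)y_{n+1} = (1 + 6/11z)y_n
  R(z) = (1 + 6/11z)/(1 − 5/11z).

Need |R(x)|<1, x<0.
x=-0.4: |R|=0.6615
R=−1: 1+6/11x = −1+5/11x ⇒ -1/11x=2 ⇒ x=2/(-1/11)=-22.0000
Confirm numerically:
  x=-21.497: |R|=0.99575 <1
  x=-19.635: |R|=0.97834 <1
  x=-19.096: |R|=0.97273 <1
  x=-17.186: |R|=0.95034 <1
  x=-22.524: |R|=1.00424 >1
  x=-22.256: |R|=1.00209 >1
So |R|<1 on (-22.0000, 0).

(-22.0000, 0).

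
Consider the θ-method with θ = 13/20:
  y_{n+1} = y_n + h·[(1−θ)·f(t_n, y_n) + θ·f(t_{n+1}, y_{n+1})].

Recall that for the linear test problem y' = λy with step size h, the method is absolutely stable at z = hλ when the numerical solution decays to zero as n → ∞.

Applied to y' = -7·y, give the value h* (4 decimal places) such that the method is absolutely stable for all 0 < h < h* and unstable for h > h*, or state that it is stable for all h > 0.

With y'=λy (z=hλ):
  y_{n+1} = y_n + z·[7/20·y_n + 13/20·y_{n+1}] ⇒ (1 − 13/20z)y_{n+1} = (1 + 7/20z)y_n
  ⇒ R(z) = (1 + 7/20z)/(1 − 13/20z).

Find x<0 with |R(x)|<1.
x=-1.77: |R|=0.1769
x=-2: |R|=0.1304
x=-10: |R|=0.3333
x=-100: |R|=0.5152
θ=13/20≥1/2 ⇒ |1+7/20x|<|1−13/20x| ∀x<0 ⇒ unbounded interval.

interval (−∞, 0). Any h>0 works for λ=-7.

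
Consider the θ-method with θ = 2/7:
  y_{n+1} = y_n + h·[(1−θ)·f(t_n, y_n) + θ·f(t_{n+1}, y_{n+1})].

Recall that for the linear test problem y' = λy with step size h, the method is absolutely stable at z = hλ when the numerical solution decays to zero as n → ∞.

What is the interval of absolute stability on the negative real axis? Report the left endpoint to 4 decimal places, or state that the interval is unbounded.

z∈(-4.6667,0).

On y'=λy, z=hλ:
  y_{n+1} = y_n + z·[5/7·y_n + 2/7·y_{n+1}] ⇒ (1 − 2/7z)y_{n+1} = (1 + 5/7z)y_n
  so R(z) = (1 + 5/7z)/(1 − 2/7z).

Solve |R(x)|<1 on ℝ⁻.
x=-1.4: |R|=0.0000
R=−1: 1+5/7x = −1+2/7x ⇒ -3/7x=2 ⇒ x=2/(-3/7)=-4.6667
Confirm numerically:
  x=-2.820: |R|=0.56171 <1
  x=-2.733: |R|=0.53465 <1
  x=-2.060: |R|=0.29676 <1
  x=-1.906: |R|=0.23400 <1
  x=-4.968: |R|=1.05338 >1
  x=-4.945: |R|=1.04944 >1
  x=-4.779: |R|=1.02035 >1
Interval (-4.6667, 0).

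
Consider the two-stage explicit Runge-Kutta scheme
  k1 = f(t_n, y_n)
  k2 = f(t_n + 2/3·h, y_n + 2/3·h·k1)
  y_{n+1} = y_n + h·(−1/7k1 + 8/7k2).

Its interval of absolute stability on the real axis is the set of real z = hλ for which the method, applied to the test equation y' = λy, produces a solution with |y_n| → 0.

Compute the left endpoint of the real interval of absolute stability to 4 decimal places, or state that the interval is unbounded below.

left endpoint -1.3125.

Set f=λy, z=hλ:
  k1=λy_n ⇒ h·k1=z·y_n;  k2=λ(1+2/3z)y_n ⇒ h·k2=z(1+2/3z)y_n
  y_{n+1}/y_n = 1 − 1/7z + 8/7z(1+2/3z) = 1 + z + 16/21z²
  R(z) = 1 + z + 16/21z².

Boundary: |R(x)|=1, x<0.
x=-0.65: |R|=0.6719
R=1: x+16/21x²=0 ⇒ x=−21/16=-1.3125; min R=1−1/(4·16/21)=0.6719>−1
Confirm numerically:
  x=-0.861: |R|=0.70382 <1
  x=-0.776: |R|=0.68280 <1
  x=-0.775: |R|=0.68262 <1
  x=-0.672: |R|=0.67206 <1
  x=-1.716: |R|=1.52755 >1
  x=-1.588: |R|=1.33333 >1
  x=-1.571: |R|=1.30941 >1
Interval (-1.3125, 0).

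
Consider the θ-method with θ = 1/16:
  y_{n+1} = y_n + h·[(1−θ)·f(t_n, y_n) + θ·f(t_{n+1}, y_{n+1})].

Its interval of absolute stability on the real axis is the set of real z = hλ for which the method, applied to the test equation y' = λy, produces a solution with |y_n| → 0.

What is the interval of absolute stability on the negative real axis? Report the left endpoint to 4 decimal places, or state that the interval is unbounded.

(-2.2857, 0).

Test eqn y'=λy, z=hλ:
  y_{n+1} = y_n + z·[15/16·y_n + 1/16·y_{n+1}] ⇒ (1 − 1/16z)y_{n+1} = (1 + 15/16z)y_n
  R(z) = (1 + 15/16z)/(1 − 1/16z).

Solve |R(x)|<1 on ℝ⁻.
x=-0.84: |R|=0.2019
R=−1: 1+15/16x = −1+1/16x ⇒ -7/8x=2 ⇒ x=2/(-7/8)=-2.2857
Confirm numerically:
  x=-2.258: |R|=0.97875 <1
  x=-2.033: |R|=0.80380 <1
  x=-1.856: |R|=0.66308 <1
  x=-2.769: |R|=1.36049 >1
  x=-2.374: |R|=1.06727 >1
  x=-2.346: |R|=1.04600 >1
So |R|<1 on (-2.2857, 0).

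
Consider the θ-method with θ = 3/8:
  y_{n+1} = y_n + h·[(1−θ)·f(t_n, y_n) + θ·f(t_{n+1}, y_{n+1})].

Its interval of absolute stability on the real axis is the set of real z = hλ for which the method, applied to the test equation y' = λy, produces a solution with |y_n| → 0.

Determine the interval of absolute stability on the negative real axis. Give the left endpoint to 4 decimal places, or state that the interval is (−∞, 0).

z∈(-8.0000,0).

With y'=λy (z=hλ):
  y_{n+1} = y_n + z·[5/8·y_n + 3/8·y_{n+1}] ⇒ (1 − 3/8z)y_{n+1} = (1 + 5/8z)y_n
  ⇒ R(z) = (1 + 5/8z)/(1 − 3/8z).

Find x<0 with |R(x)|<1.
x=-0.33: |R|=0.7063
R=−1: 1+5/8x = −1+3/8x ⇒ -1/4x=2 ⇒ x=2/(-1/4)=-8.0000
Confirm numerically:
  x=-7.883: |R|=0.99261 <1
  x=-7.612: |R|=0.97483 <1
  x=-7.258: |R|=0.95016 <1
  x=-8.548: |R|=1.03258 >1
  x=-8.150: |R|=1.00924 >1
Stable set (-8.0000, 0).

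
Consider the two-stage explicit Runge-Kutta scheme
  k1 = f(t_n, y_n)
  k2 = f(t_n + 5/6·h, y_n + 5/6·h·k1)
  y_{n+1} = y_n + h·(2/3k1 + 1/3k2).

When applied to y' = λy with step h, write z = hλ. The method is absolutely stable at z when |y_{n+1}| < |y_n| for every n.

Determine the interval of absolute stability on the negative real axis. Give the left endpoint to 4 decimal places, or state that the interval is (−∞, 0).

Test eqn y'=λy, z=hλ:
  k1=λy_n ⇒ h·k1=z·y_n;  k2=λ(1+5/6z)y_n ⇒ h·k2=z(1+5/6z)y_n
  y_{n+1}/y_n = 1 + 2/3z + 1/3z(1+5/6z) = 1 + z + 5/18z²
  Hence R(z) = 1 + z + 5/18z².

Solve |R(x)|<1 on ℝ⁻.
x=-1: |R|=0.2778
R=1: x+5/18x²=0 ⇒ x=−18/5=-3.6000; min R=1−1/(4·5/18)=0.1000>−1
Confirm numerically:
  x=-2.753: |R|=0.35228 <1
  x=-2.405: |R|=0.20167 <1
  x=-1.669: |R|=0.10477 <1
  x=-3.793: |R|=1.20335 >1
  x=-3.709: |R|=1.11230 >1
Interval (-3.6000, 0).

(-3.6000, 0).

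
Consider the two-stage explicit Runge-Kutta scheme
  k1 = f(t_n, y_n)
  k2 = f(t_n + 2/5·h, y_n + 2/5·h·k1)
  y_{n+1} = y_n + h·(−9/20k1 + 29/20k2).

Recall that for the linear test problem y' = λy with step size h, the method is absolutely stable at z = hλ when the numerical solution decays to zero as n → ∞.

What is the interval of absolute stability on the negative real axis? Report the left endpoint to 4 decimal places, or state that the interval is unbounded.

z∈(-1.7241,0).

Test eqn y'=λy, z=hλ:
  k1=λy_n ⇒ h·k1=z·y_n;  k2=λ(1+2/5z)y_n ⇒ h·k2=z(1+2/5z)y_n
  y_{n+1}/y_n = 1 − 9/20z + 29/20z(1+2/5z) = 1 + z + 29/50z²
  Hence R(z) = 1 + z + 29/50z².

Find x<0 with |R(x)|<1.
x=-1.46: |R|=0.7763
R=1: x+29/50x²=0 ⇒ x=−50/29=-1.7241; min R=1−1/(4·29/50)=0.5690>−1
Confirm numerically:
  x=-1.664: |R|=0.94196 <1
  x=-1.638: |R|=0.91817 <1
  x=-0.908: |R|=0.57019 <1
  x=-0.815: |R|=0.57025 <1
  x=-2.297: |R|=1.76320 >1
  x=-1.757: |R|=1.03349 >1
Interval (-1.7241, 0).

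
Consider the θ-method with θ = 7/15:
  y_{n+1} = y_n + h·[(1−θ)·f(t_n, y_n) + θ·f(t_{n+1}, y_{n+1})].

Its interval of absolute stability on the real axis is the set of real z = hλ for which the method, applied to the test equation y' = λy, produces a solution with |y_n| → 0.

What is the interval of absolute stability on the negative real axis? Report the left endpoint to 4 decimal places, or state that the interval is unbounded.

Test eqn y'=λy, z=hλ:
  y_{n+1} = y_n + z·[8/15·y_n + 7/15·y_{n+1}] ⇒ (1 − 7/15z)y_{n+1} = (1 + 8/15z)y_n
  Hence R(z) = (1 + 8/15z)/(1 − 7/15z).

Boundary: |R(x)|=1, x<0.
x=-0.9: |R|=0.3662
R=−1: 1+8/15x = −1+7/15x ⇒ -1/15x=2 ⇒ x=2/(-1/15)=-30.0000
Confirm numerically:
  x=-26.625: |R|=0.98324 <1
  x=-19.771: |R|=0.93332 <1
  x=-19.523: |R|=0.93092 <1
  x=-19.465: |R|=0.93035 <1
  x=-30.289: |R|=1.00127 >1
  x=-30.108: |R|=1.00048 >1
Interval (-30.0000, 0).

z∈(-30.0000,0).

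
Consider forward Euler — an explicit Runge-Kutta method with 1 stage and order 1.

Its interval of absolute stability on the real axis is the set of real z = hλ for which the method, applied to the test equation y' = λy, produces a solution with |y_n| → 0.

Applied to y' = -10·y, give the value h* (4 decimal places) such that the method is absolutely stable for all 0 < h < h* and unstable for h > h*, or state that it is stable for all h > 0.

(-2.0000,0); λ=-10 ⇒ h* = 0.2000.

Set f=λy, z=hλ:
  order 1, 1-stage ⇒ R(z)=1+z
  (e.g. R(-1.55)=-0.55000, |R|=0.55000)

Find x<0 with |R(x)|<1.
x=-1.55: |R|=0.5500
|R(-2.24)|=1.2400 |R(-1.07)|=0.0700 |R(-1.03)|=0.0300
Bisect:
  x_lo=-2.3148 |R|=1.3148  x_hi=-0.3088 |R|=0.6912
  mid=-1.31180 |R|=0.31180 →hi
  mid=-1.81332 |R|=0.81332 →hi
  mid=-2.06408 |R|=1.06408 →lo
  mid=-1.93870 |R|=0.93870 →hi
  mid=-2.00139 |R|=1.00139 →lo
  mid=-1.97004 |R|=0.97004 →hi
  mid=-1.98571 |R|=0.98571 →hi
  mid=-1.99355 |R|=0.99355 →hi
  mid=-1.99747 |R|=0.99747 →hi
  mid=-1.99943 |R|=0.99943 →hi
  ...
  [-2.00004,-1.99992] ⇒ x*=-2.0000
Stable set (-2.0000, 0).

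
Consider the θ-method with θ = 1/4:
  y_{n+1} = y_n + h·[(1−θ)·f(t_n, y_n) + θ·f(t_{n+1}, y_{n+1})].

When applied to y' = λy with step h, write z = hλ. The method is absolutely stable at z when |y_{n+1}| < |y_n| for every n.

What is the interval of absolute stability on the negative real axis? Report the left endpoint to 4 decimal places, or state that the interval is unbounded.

Test eqn y'=λy, z=hλ:
  y_{n+1} = y_n + z·[3/4·y_n + 1/4·y_{n+1}] ⇒ (1 − 1/4z)y_{n+1} = (1 + 3/4z)y_n
  R(z) = (1 + 3/4z)/(1 − 1/4z).

Boundary: |R(x)|=1, x<0.
x=-1.21: |R|=0.0710
R=−1: 1+3/4x = −1+1/4x ⇒ -1/2x=2 ⇒ x=2/(-1/2)=-4.0000
Confirm numerically:
  x=-3.302: |R|=0.80882 <1
  x=-3.284: |R|=0.80340 <1
  x=-2.828: |R|=0.65671 <1
  x=-4.542: |R|=1.12690 >1
  x=-4.502: |R|=1.11809 >1
Interval (-4.0000, 0).

z∈(-4.0000,0).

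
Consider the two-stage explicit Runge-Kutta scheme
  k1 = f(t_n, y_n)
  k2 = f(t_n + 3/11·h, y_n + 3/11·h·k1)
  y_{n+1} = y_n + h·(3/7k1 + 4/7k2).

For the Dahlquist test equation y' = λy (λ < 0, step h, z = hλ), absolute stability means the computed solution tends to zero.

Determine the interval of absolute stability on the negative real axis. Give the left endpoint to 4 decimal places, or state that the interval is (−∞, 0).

z∈(-6.4167,0).

Test eqn y'=λy, z=hλ:
  k1=λy_n ⇒ h·k1=z·y_n;  k2=λ(1+3/11z)y_n ⇒ h·k2=z(1+3/11z)y_n
  y_{n+1}/y_n = 1 + 3/7z + 4/7z(1+3/11z) = 1 + z + 12/77z²
  Hence R(z) = 1 + z + 12/77z².

Need |R(x)|<1, x<0.
x=-0.62: |R|=0.4399
R=1: x+12/77x²=0 ⇒ x=−77/12=-6.4167; min R=1−1/(4·12/77)=-0.6042>−1
Confirm numerically:
  x=-4.768: |R|=0.22507 <1
  x=-4.670: |R|=0.27121 <1
  x=-4.388: |R|=0.38729 <1
  x=-2.972: |R|=0.59546 <1
  x=-6.773: |R|=1.37612 >1
  x=-6.616: |R|=1.20553 >1
Interval (-6.4167, 0).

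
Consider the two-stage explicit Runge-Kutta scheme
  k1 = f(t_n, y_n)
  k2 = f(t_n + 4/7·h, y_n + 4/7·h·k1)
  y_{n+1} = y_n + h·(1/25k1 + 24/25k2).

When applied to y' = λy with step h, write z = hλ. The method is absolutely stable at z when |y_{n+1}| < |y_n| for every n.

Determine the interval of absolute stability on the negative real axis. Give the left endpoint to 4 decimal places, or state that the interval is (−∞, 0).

On y'=λy, z=hλ:
  k1=λy_n ⇒ h·k1=z·y_n;  k2=λ(1+4/7z)y_n ⇒ h·k2=z(1+4/7z)y_n
  y_{n+1}/y_n = 1 + 1/25z + 24/25z(1+4/7z) = 1 + z + 96/175z²
  R(z) = 1 + z + 96/175z².

Find x<0 with |R(x)|<1.
x=-0.43: |R|=0.6714
R=1: x+96/175x²=0 ⇒ x=−175/96=-1.8229; min R=1−1/(4·96/175)=0.5443>−1
Confirm numerically:
  x=-1.729: |R|=0.91092 <1
  x=-1.704: |R|=0.88884 <1
  x=-1.449: |R|=0.70278 <1
  x=-0.868: |R|=0.54531 <1
  x=-2.404: |R|=1.76631 >1
  x=-1.998: |R|=1.19190 >1
Interval (-1.8229, 0).

z∈(-1.8229,0).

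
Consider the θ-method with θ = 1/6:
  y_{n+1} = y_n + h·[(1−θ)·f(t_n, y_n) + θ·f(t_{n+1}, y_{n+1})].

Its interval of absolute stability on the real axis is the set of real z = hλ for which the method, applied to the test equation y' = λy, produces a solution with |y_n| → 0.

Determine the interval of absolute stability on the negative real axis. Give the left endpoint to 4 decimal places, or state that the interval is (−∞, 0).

Test eqn y'=λy, z=hλ:
  y_{n+1} = y_n + z·[5/6·y_n + 1/6·y_{n+1}] ⇒ (1 − 1/6z)y_{n+1} = (1 + 5/6z)y_n
  R(z) = (1 + 5/6z)/(1 − 1/6z).

Need |R(x)|<1, x<0.
x=-1.18: |R|=0.0139
R=−1: 1+5/6x = −1+1/6x ⇒ -2/3x=2 ⇒ x=2/(-2/3)=-3.0000
Confirm numerically:
  x=-2.684: |R|=0.85444 <1
  x=-2.675: |R|=0.85014 <1
  x=-1.991: |R|=0.49493 <1
  x=-1.508: |R|=0.20511 <1
  x=-3.492: |R|=1.20733 >1
  x=-3.335: |R|=1.14355 >1
Stable set (-3.0000, 0).

(-3.0000, 0).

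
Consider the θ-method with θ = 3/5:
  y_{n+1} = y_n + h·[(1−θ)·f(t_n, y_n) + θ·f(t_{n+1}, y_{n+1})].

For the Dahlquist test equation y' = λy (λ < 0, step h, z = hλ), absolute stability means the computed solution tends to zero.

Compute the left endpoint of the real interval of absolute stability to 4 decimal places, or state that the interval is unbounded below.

(−∞, 0) — no finite endpoint.

Test eqn y'=λy, z=hλ:
  y_{n+1} = y_n + z·[2/5·y_n + 3/5·y_{n+1}] ⇒ (1 − 3/5z)y_{n+1} = (1 + 2/5z)y_n
  ⇒ R(z) = (1 + 2/5z)/(1 − 3/5z).

Boundary: |R(x)|=1, x<0.
x=-0.8: |R|=0.4595
x=-2: |R|=0.0909
x=-10: |R|=0.4286
x=-100: |R|=0.6393
θ=3/5≥1/2 ⇒ |1+2/5x|<|1−3/5x| ∀x<0 ⇒ unbounded interval.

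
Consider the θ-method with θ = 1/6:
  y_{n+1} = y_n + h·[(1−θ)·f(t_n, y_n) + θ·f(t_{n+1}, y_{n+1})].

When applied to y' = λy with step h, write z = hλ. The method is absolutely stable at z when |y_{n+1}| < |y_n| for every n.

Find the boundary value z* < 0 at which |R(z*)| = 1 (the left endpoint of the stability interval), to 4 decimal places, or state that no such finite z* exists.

left endpoint -3.0000.

Set f=λy, z=hλ:
  y_{n+1} = y_n + z·[5/6·y_n + 1/6·y_{n+1}] ⇒ (1 − 1/6z)y_{n+1} = (1 + 5/6z)y_n
  so R(z) = (1 + 5/6z)/(1 − 1/6z).

Need |R(x)|<1, x<0.
x=-1.55: |R|=0.2318
R=−1: 1+5/6x = −1+1/6x ⇒ -2/3x=2 ⇒ x=2/(-2/3)=-3.0000
Confirm numerically:
  x=-2.864: |R|=0.93863 <1
  x=-2.826: |R|=0.92114 <1
  x=-2.291: |R|=0.65794 <1
  x=-1.846: |R|=0.41167 <1
  x=-3.186: |R|=1.08099 >1
  x=-3.071: |R|=1.03131 >1
Interval (-3.0000, 0).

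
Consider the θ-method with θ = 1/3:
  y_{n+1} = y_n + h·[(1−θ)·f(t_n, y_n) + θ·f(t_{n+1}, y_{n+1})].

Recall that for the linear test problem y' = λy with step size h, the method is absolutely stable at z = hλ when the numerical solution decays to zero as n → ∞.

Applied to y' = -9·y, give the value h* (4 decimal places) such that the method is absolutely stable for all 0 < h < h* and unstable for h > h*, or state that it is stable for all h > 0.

(-6.0000,0); λ=-9 ⇒ h* = (6)/9 = 0.6667.

Test eqn y'=λy, z=hλ:
  y_{n+1} = y_n + z·[2/3·y_n + 1/3·y_{n+1}] ⇒ (1 − 1/3z)y_{n+1} = (1 + 2/3z)y_n
  ⇒ R(z) = (1 + 2/3z)/(1 − 1/3z).

Solve |R(x)|<1 on ℝ⁻.
x=-1.11: |R|=0.1898
R=−1: 1+2/3x = −1+1/3x ⇒ -1/3x=2 ⇒ x=2/(-1/3)=-6.0000
Confirm numerically:
  x=-4.121: |R|=0.73613 <1
  x=-3.301: |R|=0.57166 <1
  x=-2.540: |R|=0.37545 <1
  x=-2.513: |R|=0.36750 <1
  x=-6.384: |R|=1.04092 >1
  x=-6.329: |R|=1.03527 >1
So |R|<1 on (-6.0000, 0).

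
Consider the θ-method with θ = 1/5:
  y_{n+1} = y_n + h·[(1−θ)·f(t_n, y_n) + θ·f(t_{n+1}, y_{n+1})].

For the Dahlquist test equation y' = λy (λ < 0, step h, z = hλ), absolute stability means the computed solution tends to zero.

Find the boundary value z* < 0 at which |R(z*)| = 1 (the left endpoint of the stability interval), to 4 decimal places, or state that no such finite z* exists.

z* = -3.3333.

With y'=λy (z=hλ):
  y_{n+1} = y_n + z·[4/5·y_n + 1/5·y_{n+1}] ⇒ (1 − 1/5z)y_{n+1} = (1 + 4/5z)y_n
  so R(z) = (1 + 4/5z)/(1 − 1/5z).

Boundary: |R(x)|=1, x<0.
x=-0.82: |R|=0.2955
R=−1: 1+4/5x = −1+1/5x ⇒ -3/5x=2 ⇒ x=2/(-3/5)=-3.3333
Confirm numerically:
  x=-3.159: |R|=0.93590 <1
  x=-3.004: |R|=0.87656 <1
  x=-2.334: |R|=0.59122 <1
  x=-2.090: |R|=0.47391 <1
  x=-3.796: |R|=1.15780 >1
  x=-3.697: |R|=1.12545 >1
So |R|<1 on (-3.3333, 0).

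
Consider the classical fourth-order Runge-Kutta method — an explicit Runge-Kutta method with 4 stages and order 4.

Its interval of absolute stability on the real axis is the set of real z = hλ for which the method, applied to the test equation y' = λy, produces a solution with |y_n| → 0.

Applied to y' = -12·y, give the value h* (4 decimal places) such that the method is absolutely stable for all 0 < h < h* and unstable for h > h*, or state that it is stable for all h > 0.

(-2.7853,0); λ=-12 ⇒ h* = 0.2321.

With y'=λy (z=hλ):
  order 4, 4-stage ⇒ R(z)=1+z+z^2/2+z^3/6+z^4/24
  (e.g. R(-1.38)=0.28530, |R|=0.28530)

Find x<0 with |R(x)|<1.
x=-1.38: |R|=0.2853
|R(-3.06)|=1.4996 |R(-1.73)|=0.2767 |R(-0.51)|=0.6008
Bisect:
  x_lo=-3.6408 |R|=3.2645  x_hi=-0.3418 |R|=0.7105
  mid=-1.99129 |R|=0.33047 →hi
  mid=-2.81603 |R|=1.04734 →lo
  mid=-2.40366 |R|=0.56143 →hi
  mid=-2.60985 |R|=0.76614 →hi
  mid=-2.71294 |R|=0.89628 →hi
  mid=-2.76449 |R|=0.96908 →hi
  mid=-2.79026 |R|=1.00751 →lo
  mid=-2.77737 |R|=0.98813 →hi
  mid=-2.78382 |R|=0.99778 →hi
  mid=-2.78704 |R|=1.00263 →lo
  ...
  [-2.78543,-2.78523] ⇒ x*=-2.7853
Stable set (-2.7853, 0).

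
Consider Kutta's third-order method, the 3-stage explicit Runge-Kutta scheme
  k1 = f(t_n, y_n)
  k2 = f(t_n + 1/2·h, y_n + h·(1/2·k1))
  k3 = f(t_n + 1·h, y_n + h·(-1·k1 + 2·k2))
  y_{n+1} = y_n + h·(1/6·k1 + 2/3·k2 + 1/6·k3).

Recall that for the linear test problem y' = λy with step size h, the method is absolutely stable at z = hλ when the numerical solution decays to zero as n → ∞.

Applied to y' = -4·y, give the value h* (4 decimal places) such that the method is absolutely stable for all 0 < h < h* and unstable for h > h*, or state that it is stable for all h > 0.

Set f=λy, z=hλ:
  order 3, 3-stage ⇒ R(z)=1+z+z^2/2+z^3/6
  (e.g. R(-1.76)=-0.11983, |R|=0.11983)

Boundary: |R(x)|=1, x<0.
x=-1.76: |R|=0.1198
|R(-2.74)|=1.4147 |R(-1.82)|=0.1686 |R(-0.52)|=0.5918
Bisect:
  x_lo=-3.1934 |R|=2.5221  x_hi=-0.3207 |R|=0.7252
  mid=-1.75707 |R|=0.11752 →hi
  mid=-2.47523 |R|=0.93938 →hi
  mid=-2.83431 |R|=1.61247 →lo
  mid=-2.65477 |R|=1.24925 →lo
  mid=-2.56500 |R|=1.08801 →lo
  mid=-2.52012 |R|=1.01216 →lo
  mid=-2.49767 |R|=0.97539 →hi
  ...
  [-2.51275,-2.51258] ⇒ x*=-2.5127
Interval (-2.5127, 0).

(-2.5127,0); λ=-4 ⇒ h* = 0.6282.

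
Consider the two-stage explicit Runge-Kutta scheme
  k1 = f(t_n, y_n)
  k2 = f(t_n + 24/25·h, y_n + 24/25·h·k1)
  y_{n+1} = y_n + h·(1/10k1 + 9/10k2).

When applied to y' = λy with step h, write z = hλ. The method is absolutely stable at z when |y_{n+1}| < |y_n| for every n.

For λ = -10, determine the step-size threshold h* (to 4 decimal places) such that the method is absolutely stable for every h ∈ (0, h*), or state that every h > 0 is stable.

(-1.1574,0); λ=-10 ⇒ h* = (125/108)/10 = 0.1157.

With y'=λy (z=hλ):
  k1=λy_n ⇒ h·k1=z·y_n;  k2=λ(1+24/25z)y_n ⇒ h·k2=z(1+24/25z)y_n
  y_{n+1}/y_n = 1 + 1/10z + 9/10z(1+24/25z) = 1 + z + 108/125z²
  ⇒ R(z) = 1 + z + 108/125z².

Need |R(x)|<1, x<0.
x=-0.86: |R|=0.7790
R=1: x+108/125x²=0 ⇒ x=−125/108=-1.1574; min R=1−1/(4·108/125)=0.7106>−1
Confirm numerically:
  x=-0.984: |R|=0.85257 <1
  x=-0.962: |R|=0.83758 <1
  x=-0.491: |R|=0.71729 <1
  x=-0.471: |R|=0.72067 <1
  x=-1.720: |R|=1.83606 >1
  x=-1.474: |R|=1.40319 >1
  x=-1.339: |R|=1.21008 >1
Stable set (-1.1574, 0).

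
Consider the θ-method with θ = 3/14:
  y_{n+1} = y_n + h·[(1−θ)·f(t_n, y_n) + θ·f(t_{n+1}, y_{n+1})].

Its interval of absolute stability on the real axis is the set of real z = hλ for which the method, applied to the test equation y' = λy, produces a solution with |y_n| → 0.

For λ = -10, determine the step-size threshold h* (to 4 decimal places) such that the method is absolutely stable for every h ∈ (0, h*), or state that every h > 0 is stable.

(-3.5000,0); λ=-10 ⇒ h* = (7/2)/10 = 0.3500.

Test eqn y'=λy, z=hλ:
  y_{n+1} = y_n + z·[11/14·y_n + 3/14·y_{n+1}] ⇒ (1 − 3/14z)y_{n+1} = (1 + 11/14z)y_n
  Hence R(z) = (1 + 11/14z)/(1 − 3/14z).

Need |R(x)|<1, x<0.
x=-0.55: |R|=0.5080
R=−1: 1+11/14x = −1+3/14x ⇒ -4/7x=2 ⇒ x=2/(-4/7)=-3.5000
Confirm numerically:
  x=-3.301: |R|=0.93340 <1
  x=-2.889: |R|=0.78436 <1
  x=-2.628: |R|=0.68123 <1
  x=-1.997: |R|=0.39853 <1
  x=-3.838: |R|=1.10598 >1
  x=-3.728: |R|=1.07243 >1
  x=-3.527: |R|=1.00879 >1
Stable set (-3.5000, 0).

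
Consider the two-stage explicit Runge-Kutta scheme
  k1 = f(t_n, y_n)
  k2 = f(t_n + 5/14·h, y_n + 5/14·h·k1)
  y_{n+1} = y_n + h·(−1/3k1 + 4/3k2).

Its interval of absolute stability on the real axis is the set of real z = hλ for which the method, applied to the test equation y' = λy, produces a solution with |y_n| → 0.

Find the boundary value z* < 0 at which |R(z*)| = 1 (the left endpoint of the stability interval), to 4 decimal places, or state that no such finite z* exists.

Set f=λy, z=hλ:
  k1=λy_n ⇒ h·k1=z·y_n;  k2=λ(1+5/14z)y_n ⇒ h·k2=z(1+5/14z)y_n
  y_{n+1}/y_n = 1 − 1/3z + 4/3z(1+5/14z) = 1 + z + 10/21z²
  R(z) = 1 + z + 10/21z².

Need |R(x)|<1, x<0.
x=-1.74: |R|=0.7017
R=1: x+10/21x²=0 ⇒ x=−21/10=-2.1000; min R=1−1/(4·10/21)=0.4750>−1
Confirm numerically:
  x=-2.076: |R|=0.97627 <1
  x=-1.623: |R|=0.63135 <1
  x=-1.429: |R|=0.54340 <1
  x=-0.924: |R|=0.48256 <1
  x=-2.435: |R|=1.38844 >1
  x=-2.350: |R|=1.27976 >1
Stable set (-2.1000, 0).

left endpoint -2.1000.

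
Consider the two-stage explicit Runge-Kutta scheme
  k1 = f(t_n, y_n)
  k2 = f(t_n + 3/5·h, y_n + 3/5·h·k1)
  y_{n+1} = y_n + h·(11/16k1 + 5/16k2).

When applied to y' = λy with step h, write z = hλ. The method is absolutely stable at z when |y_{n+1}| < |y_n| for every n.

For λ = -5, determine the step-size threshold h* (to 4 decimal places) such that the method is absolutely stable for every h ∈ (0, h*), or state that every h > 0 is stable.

With y'=λy (z=hλ):
  k1=λy_n ⇒ h·k1=z·y_n;  k2=λ(1+3/5z)y_n ⇒ h·k2=z(1+3/5z)y_n
  y_{n+1}/y_n = 1 + 11/16z + 5/16z(1+3/5z) = 1 + z + 3/16z²
  Hence R(z) = 1 + z + 3/16z².

Need |R(x)|<1, x<0.
x=-0.39: |R|=0.6385
R=1: x+3/16x²=0 ⇒ x=−16/3=-5.3333; min R=1−1/(4·3/16)=-0.3333>−1
Confirm numerically:
  x=-4.590: |R|=0.36027 <1
  x=-3.815: |R|=0.08608 <1
  x=-3.011: |R|=0.31110 <1
  x=-2.318: |R|=0.31054 <1
  x=-5.848: |R|=1.56433 >1
  x=-5.663: |R|=1.35004 >1
Stable set (-5.3333, 0).

(-5.3333,0); λ=-5 ⇒ h* = (16/3)/5 = 1.0667.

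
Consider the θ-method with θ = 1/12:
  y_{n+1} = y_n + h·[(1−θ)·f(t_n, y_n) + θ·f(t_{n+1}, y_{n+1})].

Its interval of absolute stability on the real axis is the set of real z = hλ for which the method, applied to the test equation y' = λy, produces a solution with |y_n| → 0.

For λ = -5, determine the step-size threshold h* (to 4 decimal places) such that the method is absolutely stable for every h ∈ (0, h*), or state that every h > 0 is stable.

(-2.4000,0); λ=-5 ⇒ h* = (12/5)/5 = 0.4800.

With y'=λy (z=hλ):
  y_{n+1} = y_n + z·[11/12·y_n + 1/12·y_{n+1}] ⇒ (1 − 1/12z)y_{n+1} = (1 + 11/12z)y_n
  ⇒ R(z) = (1 + 11/12z)/(1 − 1/12z).

Boundary: |R(x)|=1, x<0.
x=-0.76: |R|=0.2853
R=−1: 1+11/12x = −1+1/12x ⇒ -5/6x=2 ⇒ x=2/(-5/6)=-2.4000
Confirm numerically:
  x=-1.856: |R|=0.60739 <1
  x=-1.476: |R|=0.31434 <1
  x=-1.220: |R|=0.10741 <1
  x=-2.650: |R|=1.17065 >1
  x=-2.642: |R|=1.16528 >1
Stable set (-2.4000, 0).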